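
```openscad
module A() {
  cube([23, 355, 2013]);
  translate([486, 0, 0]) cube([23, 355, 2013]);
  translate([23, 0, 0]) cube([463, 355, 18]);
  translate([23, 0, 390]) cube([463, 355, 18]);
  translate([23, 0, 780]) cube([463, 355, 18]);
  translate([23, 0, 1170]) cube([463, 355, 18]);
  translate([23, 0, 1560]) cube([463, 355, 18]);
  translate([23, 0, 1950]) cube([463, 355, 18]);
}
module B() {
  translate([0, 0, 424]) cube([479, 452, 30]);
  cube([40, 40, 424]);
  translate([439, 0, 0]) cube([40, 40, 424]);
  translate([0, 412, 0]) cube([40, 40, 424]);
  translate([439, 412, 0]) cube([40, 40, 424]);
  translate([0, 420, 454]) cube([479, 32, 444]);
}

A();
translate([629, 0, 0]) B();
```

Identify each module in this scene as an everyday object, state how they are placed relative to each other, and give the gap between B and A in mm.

The chair's nearest face is 120 mm from the bookshelf's +x face.

A is a bookshelf. B is a chair. The chair is on the floor beside the bookshelf on its +x side. The gap between the chair and the bookshelf is 120 mm.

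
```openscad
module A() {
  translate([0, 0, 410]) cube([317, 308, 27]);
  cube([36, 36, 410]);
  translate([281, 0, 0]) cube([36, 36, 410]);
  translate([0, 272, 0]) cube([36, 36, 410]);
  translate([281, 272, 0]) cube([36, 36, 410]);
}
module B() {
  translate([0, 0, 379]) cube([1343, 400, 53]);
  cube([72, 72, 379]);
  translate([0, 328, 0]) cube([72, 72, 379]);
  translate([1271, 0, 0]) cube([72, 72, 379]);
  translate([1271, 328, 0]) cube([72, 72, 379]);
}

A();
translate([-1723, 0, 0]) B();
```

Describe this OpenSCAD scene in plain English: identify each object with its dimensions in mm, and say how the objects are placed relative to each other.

A is a four-legged stool. The seat is a 317×308×27 mm slab whose top surface is at z = 437 mm; four square legs, each 36×36 mm in cross-section, run from the floor (z = 0) to the underside of the seat, each flush with a corner of the seat.

B is a long wooden bench with a 1343 mm (x) × 400 mm (y) seat, 53 mm thick, its top surface 432 mm above the floor. Four 72 mm square legs at the seat corners, flush with the edges, run from z = 0 to the seat underside.

The bench is on the floor beside the stool on its −x side.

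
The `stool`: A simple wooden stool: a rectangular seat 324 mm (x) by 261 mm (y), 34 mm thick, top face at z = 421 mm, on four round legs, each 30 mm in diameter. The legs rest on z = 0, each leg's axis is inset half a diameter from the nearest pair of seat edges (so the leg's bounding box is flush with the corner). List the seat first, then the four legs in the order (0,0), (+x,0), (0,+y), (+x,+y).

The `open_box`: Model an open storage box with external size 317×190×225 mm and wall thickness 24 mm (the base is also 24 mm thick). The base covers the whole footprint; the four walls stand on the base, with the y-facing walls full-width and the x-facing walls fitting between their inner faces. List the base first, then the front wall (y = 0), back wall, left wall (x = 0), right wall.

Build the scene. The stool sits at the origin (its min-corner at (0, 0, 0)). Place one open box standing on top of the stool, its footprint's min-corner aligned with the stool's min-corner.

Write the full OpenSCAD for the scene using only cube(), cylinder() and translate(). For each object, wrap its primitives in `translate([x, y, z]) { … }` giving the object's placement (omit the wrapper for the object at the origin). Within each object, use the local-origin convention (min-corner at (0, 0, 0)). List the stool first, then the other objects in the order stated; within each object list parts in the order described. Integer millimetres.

translate([0, 0, 387]) cube([324, 261, 34]);
translate([15, 15, 0]) cylinder(h = 387, r = 15);
translate([309, 15, 0]) cylinder(h = 387, r = 15);
translate([15, 246, 0]) cylinder(h = 387, r = 15);
translate([309, 246, 0]) cylinder(h = 387, r = 15);
translate([0, 0, 421]) {
  cube([317, 190, 24]);
  translate([0, 0, 24]) cube([317, 24, 201]);
  translate([0, 166, 24]) cube([317, 24, 201]);
  translate([0, 24, 24]) cube([24, 142, 201]);
  translate([293, 24, 24]) cube([24, 142, 201]);
}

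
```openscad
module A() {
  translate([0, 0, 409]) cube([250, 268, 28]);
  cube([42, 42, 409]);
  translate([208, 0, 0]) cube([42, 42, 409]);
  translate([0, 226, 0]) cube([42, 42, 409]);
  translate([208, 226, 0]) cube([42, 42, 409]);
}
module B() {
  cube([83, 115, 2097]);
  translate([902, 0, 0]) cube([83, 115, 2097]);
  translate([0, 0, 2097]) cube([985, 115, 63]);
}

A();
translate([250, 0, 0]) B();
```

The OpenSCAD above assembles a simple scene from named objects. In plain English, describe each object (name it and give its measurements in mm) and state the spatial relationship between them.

A is a simple wooden stool: a rectangular seat 250 mm (x) by 268 mm (y), 28 mm thick, top face at z = 437 mm, on four square legs, each 42×42 mm in cross-section. The legs rest on z = 0, each flush with a corner of the seat.

B is a rectangular door frame: two vertical jambs of 83×115 mm section, 2097 mm tall, with a clear opening 819 mm wide between their inner faces. A header 63 mm tall and 115 mm deep lies on top of the jambs and spans the full outside width.

The door frame is against the stool's +x side, with their −y faces flush.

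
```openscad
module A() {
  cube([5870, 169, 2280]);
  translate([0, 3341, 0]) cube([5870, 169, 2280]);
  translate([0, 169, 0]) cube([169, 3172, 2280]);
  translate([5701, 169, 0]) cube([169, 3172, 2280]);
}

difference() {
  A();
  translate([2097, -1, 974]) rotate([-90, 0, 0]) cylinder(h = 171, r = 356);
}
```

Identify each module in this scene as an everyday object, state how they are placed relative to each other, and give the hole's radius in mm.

The subtracted cylinder has r = 356 mm.

A is a house frame. The house frame has a circular hole through its front wall. The hole's radius is 356 mm.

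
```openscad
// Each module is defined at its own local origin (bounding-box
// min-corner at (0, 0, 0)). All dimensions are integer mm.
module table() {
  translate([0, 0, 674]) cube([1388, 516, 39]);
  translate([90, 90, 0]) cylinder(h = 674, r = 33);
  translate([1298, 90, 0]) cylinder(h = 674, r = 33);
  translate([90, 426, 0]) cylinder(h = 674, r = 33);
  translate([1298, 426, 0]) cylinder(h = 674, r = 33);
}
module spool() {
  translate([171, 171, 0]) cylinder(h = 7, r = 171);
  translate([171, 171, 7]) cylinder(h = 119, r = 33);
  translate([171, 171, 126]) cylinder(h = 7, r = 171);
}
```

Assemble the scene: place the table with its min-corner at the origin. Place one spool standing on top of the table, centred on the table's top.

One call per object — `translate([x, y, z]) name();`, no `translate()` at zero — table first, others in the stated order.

table();
translate([523, 87, 713]) spool();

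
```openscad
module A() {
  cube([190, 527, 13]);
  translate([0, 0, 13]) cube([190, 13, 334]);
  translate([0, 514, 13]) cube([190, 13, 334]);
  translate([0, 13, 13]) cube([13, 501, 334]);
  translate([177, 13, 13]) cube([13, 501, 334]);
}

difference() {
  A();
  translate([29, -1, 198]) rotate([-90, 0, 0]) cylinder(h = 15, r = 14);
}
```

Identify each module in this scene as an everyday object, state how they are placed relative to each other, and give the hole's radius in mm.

The subtracted cylinder has r = 14 mm.

A is an open box. The open box has a circular hole through its front wall. The hole's radius is 14 mm.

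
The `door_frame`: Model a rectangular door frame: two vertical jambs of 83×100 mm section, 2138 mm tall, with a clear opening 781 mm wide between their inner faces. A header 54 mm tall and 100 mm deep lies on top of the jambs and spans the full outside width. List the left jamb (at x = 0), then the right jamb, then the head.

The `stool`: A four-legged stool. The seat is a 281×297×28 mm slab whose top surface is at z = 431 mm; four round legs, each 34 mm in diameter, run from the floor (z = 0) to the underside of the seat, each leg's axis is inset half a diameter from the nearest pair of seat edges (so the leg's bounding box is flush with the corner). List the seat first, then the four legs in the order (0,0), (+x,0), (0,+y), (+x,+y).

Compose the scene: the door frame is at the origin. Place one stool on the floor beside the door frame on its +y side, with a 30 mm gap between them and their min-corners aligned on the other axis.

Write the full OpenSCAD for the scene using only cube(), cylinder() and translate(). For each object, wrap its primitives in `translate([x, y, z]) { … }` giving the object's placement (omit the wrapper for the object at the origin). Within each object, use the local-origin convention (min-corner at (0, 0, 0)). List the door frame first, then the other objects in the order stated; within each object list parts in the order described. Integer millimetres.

cube([83, 100, 2138]);
translate([864, 0, 0]) cube([83, 100, 2138]);
translate([0, 0, 2138]) cube([947, 100, 54]);
translate([0, 130, 0]) {
  translate([0, 0, 403]) cube([281, 297, 28]);
  translate([17, 17, 0]) cylinder(h = 403, r = 17);
  translate([264, 17, 0]) cylinder(h = 403, r = 17);
  translate([17, 280, 0]) cylinder(h = 403, r = 17);
  translate([264, 280, 0]) cylinder(h = 403, r = 17);
}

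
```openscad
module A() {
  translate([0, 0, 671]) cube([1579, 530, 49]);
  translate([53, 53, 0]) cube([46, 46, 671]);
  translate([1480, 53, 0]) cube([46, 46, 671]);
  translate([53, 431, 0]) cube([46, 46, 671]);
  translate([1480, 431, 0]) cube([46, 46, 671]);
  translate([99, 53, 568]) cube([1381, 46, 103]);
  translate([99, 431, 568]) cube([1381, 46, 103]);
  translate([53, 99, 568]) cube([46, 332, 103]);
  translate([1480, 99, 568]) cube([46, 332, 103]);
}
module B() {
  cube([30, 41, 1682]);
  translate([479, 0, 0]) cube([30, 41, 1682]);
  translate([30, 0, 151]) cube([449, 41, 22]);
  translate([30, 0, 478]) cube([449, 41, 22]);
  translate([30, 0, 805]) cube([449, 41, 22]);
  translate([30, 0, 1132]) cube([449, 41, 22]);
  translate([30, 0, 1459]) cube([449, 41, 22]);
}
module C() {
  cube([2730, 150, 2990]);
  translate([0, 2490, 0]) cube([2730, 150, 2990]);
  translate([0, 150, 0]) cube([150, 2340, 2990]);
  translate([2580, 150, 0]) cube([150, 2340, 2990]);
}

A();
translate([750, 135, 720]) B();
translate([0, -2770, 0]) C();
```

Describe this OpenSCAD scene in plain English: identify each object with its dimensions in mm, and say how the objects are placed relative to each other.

A is a table: top 1579 mm (x) × 530 mm (y), 49 mm thick, upper face at z = 720 mm, on four 46×46 mm square legs, each inset 53 mm from the nearest pair of top edges, running from z = 0 to the bottom of the top. Four apron rails, 46 mm thick and 103 mm tall, run between adjacent legs with their top edges flush with the underside of the top and their outer faces flush with the legs' outer faces.

B is a straight ladder. Two 30×41 mm vertical rails, 1682 mm tall, stand 509 mm apart (outside-to-outside) with their front faces coplanar on the −y side. 5 rungs, each 41 mm deep and 22 mm tall, span between the inner faces of the rails, front faces flush with the rails. The lowest rung's underside is at z = 151 mm and rungs are spaced 327 mm apart (underside to underside).

C is a box-shaped house frame (walls only): outside footprint 2730×2640 mm, wall height 2990 mm, wall thickness 150 mm. The two y-facing walls run the full x-width; the two x-facing walls fit between the inner faces of the y-facing walls.

The ladder is on top of the table. The house frame is on the floor beside the table on its −y side.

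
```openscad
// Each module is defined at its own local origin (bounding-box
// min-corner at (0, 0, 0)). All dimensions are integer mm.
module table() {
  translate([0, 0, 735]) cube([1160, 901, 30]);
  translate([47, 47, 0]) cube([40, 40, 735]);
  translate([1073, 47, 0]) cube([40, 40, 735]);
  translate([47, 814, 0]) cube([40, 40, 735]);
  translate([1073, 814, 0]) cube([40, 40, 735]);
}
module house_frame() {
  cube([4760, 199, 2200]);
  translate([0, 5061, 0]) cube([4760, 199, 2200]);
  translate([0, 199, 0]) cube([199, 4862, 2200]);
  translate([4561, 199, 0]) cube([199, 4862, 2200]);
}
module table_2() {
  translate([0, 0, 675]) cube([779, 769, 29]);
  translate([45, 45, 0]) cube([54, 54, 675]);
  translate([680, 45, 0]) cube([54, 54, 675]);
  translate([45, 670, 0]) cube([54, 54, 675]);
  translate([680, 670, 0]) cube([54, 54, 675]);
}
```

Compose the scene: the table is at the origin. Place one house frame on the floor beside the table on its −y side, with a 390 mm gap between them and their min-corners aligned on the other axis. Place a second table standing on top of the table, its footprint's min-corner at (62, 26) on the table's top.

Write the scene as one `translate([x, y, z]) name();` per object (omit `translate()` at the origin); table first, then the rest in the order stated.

table();
translate([0, -5650, 0]) house_frame();
translate([62, 26, 765]) table_2();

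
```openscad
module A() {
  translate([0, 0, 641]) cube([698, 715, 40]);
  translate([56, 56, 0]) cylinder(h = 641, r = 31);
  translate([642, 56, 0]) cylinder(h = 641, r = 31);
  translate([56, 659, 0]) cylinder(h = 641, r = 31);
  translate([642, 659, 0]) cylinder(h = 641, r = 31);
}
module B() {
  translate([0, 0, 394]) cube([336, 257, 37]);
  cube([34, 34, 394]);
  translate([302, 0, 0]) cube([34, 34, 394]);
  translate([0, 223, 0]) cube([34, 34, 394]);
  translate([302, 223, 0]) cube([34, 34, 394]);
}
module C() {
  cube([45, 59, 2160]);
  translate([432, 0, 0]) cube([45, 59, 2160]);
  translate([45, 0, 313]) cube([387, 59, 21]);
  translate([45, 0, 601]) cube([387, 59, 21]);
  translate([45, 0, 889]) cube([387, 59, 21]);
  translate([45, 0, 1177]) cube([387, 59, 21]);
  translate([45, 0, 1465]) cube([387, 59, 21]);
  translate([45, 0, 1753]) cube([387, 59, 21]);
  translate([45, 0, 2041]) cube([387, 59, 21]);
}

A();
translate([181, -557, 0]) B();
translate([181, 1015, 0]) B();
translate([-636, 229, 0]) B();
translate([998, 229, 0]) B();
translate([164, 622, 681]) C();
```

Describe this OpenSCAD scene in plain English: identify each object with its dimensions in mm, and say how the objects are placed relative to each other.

A is a table: top 698 mm (x) × 715 mm (y), 40 mm thick, upper face at z = 681 mm, on four round legs of 62 mm diameter, each leg's bounding box inset 25 mm from the nearest pair of top edges, running from z = 0 to the bottom of the top.

B is a four-legged stool. The seat is a 336×257×37 mm slab whose top surface is at z = 431 mm; four square legs, each 34×34 mm in cross-section, run from the floor (z = 0) to the underside of the seat, each flush with a corner of the seat.

C is a wooden ladder with two side rails of 45×59 mm section and 2160 mm height, set 477 mm apart overall. Between them run 7 rectangular rungs (59 mm deep, 21 mm thick), front faces flush with the rails' −y face. The bottom of the first rung is 313 mm above the floor and each subsequent rung is 288 mm higher than the one below.

Four stools sit around the table at the −y, +y, −x, +x sides. The ladder is on top of the table.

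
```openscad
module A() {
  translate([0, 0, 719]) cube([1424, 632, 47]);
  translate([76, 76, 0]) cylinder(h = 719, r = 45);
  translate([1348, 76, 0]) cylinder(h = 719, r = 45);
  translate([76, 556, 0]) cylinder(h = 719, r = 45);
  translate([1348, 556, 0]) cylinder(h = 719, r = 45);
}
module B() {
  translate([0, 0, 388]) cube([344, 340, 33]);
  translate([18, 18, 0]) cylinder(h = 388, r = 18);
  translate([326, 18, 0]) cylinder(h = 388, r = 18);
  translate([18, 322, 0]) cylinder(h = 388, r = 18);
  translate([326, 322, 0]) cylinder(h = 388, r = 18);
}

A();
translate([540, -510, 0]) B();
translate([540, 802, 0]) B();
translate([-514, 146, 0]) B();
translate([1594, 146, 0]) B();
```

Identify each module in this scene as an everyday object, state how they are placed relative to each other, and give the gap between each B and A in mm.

A is a table. B is a stool. Four stools sit around the table at the −y, +y, −x, +x sides. The gap between each stool and the table is 170 mm.

Each stool's nearest face is 170 mm from the table's bounding box.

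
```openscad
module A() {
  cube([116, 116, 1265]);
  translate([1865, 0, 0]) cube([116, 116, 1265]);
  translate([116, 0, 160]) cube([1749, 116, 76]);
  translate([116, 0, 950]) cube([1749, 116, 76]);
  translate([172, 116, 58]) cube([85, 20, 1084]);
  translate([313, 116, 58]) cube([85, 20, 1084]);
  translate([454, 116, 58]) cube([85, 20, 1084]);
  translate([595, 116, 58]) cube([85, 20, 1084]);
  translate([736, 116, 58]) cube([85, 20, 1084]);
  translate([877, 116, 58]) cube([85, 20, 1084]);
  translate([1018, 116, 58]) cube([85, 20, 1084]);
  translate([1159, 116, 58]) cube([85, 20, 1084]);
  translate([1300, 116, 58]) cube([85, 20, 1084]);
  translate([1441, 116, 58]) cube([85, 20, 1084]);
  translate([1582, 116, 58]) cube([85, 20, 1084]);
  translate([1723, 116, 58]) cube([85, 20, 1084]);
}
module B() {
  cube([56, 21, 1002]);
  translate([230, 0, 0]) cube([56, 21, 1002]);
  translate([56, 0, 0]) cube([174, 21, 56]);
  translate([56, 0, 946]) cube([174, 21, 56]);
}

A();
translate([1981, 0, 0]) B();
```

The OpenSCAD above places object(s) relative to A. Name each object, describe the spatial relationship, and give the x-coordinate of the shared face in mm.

The fence section's +x face and the picture frame's −x face are both at x = 1981 mm.

A is a fence section. B is a picture frame. The picture frame is against the fence section's +x side, with their −y faces flush. The x-coordinate of the shared face is 1981 mm.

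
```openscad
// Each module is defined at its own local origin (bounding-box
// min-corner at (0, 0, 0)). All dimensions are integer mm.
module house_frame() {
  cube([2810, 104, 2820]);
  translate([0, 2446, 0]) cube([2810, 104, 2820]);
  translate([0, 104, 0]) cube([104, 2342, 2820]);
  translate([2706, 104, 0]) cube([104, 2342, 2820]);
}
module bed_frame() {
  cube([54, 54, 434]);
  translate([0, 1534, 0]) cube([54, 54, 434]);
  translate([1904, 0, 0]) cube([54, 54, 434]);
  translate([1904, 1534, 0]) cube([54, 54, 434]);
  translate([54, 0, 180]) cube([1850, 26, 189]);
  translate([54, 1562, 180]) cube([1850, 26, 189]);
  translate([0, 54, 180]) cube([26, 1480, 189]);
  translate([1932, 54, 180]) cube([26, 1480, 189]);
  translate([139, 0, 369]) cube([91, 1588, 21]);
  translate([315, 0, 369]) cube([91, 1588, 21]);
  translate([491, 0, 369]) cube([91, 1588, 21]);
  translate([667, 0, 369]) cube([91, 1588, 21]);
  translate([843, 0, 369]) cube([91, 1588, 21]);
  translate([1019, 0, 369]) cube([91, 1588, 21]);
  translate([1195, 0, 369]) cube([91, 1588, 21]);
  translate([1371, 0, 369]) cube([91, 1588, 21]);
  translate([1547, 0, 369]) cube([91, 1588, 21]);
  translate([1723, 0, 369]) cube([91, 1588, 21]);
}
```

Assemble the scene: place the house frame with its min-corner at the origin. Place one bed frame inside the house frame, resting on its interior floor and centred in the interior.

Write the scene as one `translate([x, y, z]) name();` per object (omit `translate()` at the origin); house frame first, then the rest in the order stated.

house_frame();
translate([426, 481, 0]) bed_frame();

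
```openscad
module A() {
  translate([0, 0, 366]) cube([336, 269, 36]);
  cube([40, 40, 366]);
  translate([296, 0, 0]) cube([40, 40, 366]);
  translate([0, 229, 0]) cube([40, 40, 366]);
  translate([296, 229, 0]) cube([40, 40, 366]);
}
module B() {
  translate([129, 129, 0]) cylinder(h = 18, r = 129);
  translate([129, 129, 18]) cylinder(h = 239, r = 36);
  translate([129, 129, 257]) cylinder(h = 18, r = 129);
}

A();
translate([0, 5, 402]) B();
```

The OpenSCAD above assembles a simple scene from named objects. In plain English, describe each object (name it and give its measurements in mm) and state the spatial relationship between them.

A is a four-legged stool. The seat is a 336×269×36 mm slab whose top surface is at z = 402 mm; four square legs, each 40×40 mm in cross-section, run from the floor (z = 0) to the underside of the seat, each flush with a corner of the seat.

B is a spool: two coaxial disc flanges of radius 129 mm and thickness 18 mm, joined by a core cylinder of radius 36 mm and height 239 mm. The lower flange rests on z = 0 and the three cylinders share a vertical axis.

The spool is on top of the stool.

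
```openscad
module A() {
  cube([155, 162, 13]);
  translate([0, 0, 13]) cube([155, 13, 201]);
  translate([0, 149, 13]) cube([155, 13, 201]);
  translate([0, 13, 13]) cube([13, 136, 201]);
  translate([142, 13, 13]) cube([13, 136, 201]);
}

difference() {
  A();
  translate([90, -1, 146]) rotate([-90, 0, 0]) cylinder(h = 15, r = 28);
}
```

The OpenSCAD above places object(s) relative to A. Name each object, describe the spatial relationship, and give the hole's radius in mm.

The subtracted cylinder has r = 28 mm.

A is an open box. The open box has a circular hole through its front wall. The hole's radius is 28 mm.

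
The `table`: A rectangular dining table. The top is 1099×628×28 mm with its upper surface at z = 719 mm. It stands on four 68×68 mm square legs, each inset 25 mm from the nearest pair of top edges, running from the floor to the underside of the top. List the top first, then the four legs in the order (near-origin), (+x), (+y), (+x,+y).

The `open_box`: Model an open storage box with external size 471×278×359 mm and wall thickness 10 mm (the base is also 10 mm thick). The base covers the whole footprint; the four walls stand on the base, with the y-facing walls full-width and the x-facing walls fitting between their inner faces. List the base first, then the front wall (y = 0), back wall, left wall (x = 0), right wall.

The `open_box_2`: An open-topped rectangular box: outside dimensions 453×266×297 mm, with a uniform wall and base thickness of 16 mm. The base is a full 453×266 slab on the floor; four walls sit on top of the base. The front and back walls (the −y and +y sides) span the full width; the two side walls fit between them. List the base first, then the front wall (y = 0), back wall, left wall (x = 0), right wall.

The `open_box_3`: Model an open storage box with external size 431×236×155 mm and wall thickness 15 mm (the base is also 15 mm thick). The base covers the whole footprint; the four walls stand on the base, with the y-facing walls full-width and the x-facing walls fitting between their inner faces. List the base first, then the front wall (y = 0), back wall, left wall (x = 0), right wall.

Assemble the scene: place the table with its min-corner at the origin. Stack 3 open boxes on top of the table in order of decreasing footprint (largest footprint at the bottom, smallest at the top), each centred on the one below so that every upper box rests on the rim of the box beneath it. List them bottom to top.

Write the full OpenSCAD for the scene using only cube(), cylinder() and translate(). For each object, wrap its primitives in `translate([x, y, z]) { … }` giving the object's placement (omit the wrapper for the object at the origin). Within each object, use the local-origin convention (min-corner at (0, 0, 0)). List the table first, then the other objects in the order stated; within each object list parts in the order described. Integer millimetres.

translate([0, 0, 691]) cube([1099, 628, 28]);
translate([25, 25, 0]) cube([68, 68, 691]);
translate([1006, 25, 0]) cube([68, 68, 691]);
translate([25, 535, 0]) cube([68, 68, 691]);
translate([1006, 535, 0]) cube([68, 68, 691]);
translate([314, 175, 719]) {
  cube([471, 278, 10]);
  translate([0, 0, 10]) cube([471, 10, 349]);
  translate([0, 268, 10]) cube([471, 10, 349]);
  translate([0, 10, 10]) cube([10, 258, 349]);
  translate([461, 10, 10]) cube([10, 258, 349]);
}
translate([323, 181, 1078]) {
  cube([453, 266, 16]);
  translate([0, 0, 16]) cube([453, 16, 281]);
  translate([0, 250, 16]) cube([453, 16, 281]);
  translate([0, 16, 16]) cube([16, 234, 281]);
  translate([437, 16, 16]) cube([16, 234, 281]);
}
translate([334, 196, 1375]) {
  cube([431, 236, 15]);
  translate([0, 0, 15]) cube([431, 15, 140]);
  translate([0, 221, 15]) cube([431, 15, 140]);
  translate([0, 15, 15]) cube([15, 206, 140]);
  translate([416, 15, 15]) cube([15, 206, 140]);
}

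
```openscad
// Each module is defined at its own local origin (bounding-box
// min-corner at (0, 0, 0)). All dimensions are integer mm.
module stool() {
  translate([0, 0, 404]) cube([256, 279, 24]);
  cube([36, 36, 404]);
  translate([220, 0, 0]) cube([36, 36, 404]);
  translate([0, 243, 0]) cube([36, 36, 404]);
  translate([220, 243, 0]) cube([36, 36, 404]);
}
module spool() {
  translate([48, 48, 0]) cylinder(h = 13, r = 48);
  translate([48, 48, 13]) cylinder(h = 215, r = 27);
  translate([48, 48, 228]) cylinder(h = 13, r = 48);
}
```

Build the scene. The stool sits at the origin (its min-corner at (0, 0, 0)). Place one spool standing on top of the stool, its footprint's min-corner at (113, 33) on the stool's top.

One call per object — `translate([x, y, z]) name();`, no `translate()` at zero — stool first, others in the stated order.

stool();
translate([113, 33, 428]) spool();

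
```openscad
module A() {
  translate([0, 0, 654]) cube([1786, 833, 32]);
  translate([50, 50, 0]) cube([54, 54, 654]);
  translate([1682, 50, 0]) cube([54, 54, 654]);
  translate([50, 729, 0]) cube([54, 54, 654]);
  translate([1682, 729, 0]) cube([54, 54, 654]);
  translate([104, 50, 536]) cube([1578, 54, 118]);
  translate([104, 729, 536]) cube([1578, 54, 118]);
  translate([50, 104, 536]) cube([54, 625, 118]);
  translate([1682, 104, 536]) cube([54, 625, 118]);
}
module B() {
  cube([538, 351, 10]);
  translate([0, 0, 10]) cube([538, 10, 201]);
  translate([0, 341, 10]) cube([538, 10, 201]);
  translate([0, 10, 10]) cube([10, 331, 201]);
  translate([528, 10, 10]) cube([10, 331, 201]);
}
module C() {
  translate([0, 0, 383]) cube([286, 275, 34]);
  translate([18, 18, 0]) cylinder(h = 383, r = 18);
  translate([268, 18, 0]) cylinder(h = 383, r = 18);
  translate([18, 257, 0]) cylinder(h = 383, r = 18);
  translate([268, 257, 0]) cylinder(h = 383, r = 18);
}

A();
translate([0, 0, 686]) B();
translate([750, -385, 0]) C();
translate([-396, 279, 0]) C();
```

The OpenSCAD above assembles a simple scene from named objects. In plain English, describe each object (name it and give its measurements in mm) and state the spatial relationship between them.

A is a rectangular dining table. The top is 1786×833×32 mm with its upper surface at z = 686 mm. It stands on four 54×54 mm square legs, each inset 50 mm from the nearest pair of top edges, running from the floor to the underside of the top. Four apron rails, 54 mm thick and 118 mm tall, run between adjacent legs with their top edges flush with the underside of the top and their outer faces flush with the legs' outer faces.

B is an open-topped rectangular box: outside dimensions 538×351×211 mm, with a uniform wall and base thickness of 10 mm. The base is a full 538×351 slab on the floor; four walls sit on top of the base. The front and back walls (the −y and +y sides) span the full width; the two side walls fit between them.

C is a four-legged stool. The seat is 286×275 mm, 34 mm thick, top at z = 417 mm. It stands on four round legs, each 36 mm in diameter, from z = 0 to the seat underside, each leg's axis is inset half a diameter from the nearest pair of seat edges (so the leg's bounding box is flush with the corner).

The open box is on top of the table. Two stools sit around the table at the −y, −x sides.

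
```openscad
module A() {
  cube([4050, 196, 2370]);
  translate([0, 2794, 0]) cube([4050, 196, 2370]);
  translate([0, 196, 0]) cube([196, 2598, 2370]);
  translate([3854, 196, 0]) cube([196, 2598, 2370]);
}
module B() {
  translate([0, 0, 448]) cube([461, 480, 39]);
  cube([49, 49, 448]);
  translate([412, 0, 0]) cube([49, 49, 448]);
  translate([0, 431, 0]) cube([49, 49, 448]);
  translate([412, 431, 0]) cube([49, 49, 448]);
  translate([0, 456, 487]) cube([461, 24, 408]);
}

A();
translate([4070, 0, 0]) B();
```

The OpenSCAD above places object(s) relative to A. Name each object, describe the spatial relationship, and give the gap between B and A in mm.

A is a house frame. B is a chair. The chair is on the floor beside the house frame on its +x side. The gap between the chair and the house frame is 20 mm.

The chair's nearest face is 20 mm from the house frame's +x face.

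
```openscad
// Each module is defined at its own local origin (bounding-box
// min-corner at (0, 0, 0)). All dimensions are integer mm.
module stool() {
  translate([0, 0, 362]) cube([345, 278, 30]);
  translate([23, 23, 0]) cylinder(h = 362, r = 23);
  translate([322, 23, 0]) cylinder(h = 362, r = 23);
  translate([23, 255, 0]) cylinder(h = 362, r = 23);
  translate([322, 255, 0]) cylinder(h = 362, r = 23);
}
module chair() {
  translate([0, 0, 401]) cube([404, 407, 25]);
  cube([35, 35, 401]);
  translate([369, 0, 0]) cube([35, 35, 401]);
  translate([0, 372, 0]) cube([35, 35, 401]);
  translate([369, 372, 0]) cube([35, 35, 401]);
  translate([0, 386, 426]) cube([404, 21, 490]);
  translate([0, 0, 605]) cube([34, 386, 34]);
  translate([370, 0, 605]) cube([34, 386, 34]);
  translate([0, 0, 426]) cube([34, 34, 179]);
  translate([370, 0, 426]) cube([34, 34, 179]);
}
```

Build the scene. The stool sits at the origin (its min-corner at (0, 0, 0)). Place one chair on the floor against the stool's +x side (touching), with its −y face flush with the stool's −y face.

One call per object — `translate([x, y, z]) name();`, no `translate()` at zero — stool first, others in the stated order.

stool();
translate([345, 0, 0]) chair();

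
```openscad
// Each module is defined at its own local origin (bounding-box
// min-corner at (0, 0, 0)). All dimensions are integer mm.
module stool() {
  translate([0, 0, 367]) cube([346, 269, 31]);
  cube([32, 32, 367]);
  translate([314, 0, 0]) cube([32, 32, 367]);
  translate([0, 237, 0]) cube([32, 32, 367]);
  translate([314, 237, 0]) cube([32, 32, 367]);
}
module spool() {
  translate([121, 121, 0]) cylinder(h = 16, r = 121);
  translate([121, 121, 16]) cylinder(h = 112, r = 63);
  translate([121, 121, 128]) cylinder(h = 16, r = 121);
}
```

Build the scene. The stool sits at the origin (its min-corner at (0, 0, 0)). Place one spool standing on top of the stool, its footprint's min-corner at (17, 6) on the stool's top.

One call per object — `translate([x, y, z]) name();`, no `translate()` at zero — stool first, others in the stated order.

stool();
translate([17, 6, 398]) spool();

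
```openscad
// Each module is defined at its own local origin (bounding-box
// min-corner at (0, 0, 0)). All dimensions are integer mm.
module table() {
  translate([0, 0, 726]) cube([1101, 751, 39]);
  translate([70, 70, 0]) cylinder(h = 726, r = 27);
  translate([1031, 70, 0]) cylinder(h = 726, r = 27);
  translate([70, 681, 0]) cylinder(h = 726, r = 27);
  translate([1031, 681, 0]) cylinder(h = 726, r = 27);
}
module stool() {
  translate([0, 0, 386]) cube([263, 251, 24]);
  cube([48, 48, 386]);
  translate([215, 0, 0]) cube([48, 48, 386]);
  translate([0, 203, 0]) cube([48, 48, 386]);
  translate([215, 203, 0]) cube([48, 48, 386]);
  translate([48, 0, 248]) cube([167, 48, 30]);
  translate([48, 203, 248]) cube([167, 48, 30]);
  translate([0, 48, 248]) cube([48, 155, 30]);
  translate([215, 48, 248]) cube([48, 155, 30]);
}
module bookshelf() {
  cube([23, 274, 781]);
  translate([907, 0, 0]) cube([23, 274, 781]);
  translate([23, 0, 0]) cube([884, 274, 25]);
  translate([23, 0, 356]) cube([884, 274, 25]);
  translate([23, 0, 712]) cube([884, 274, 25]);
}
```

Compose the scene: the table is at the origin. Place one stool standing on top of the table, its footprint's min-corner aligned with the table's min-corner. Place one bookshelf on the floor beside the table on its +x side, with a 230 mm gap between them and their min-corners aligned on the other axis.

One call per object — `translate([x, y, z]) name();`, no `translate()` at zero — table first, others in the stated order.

table();
translate([0, 0, 765]) stool();
translate([1331, 0, 0]) bookshelf();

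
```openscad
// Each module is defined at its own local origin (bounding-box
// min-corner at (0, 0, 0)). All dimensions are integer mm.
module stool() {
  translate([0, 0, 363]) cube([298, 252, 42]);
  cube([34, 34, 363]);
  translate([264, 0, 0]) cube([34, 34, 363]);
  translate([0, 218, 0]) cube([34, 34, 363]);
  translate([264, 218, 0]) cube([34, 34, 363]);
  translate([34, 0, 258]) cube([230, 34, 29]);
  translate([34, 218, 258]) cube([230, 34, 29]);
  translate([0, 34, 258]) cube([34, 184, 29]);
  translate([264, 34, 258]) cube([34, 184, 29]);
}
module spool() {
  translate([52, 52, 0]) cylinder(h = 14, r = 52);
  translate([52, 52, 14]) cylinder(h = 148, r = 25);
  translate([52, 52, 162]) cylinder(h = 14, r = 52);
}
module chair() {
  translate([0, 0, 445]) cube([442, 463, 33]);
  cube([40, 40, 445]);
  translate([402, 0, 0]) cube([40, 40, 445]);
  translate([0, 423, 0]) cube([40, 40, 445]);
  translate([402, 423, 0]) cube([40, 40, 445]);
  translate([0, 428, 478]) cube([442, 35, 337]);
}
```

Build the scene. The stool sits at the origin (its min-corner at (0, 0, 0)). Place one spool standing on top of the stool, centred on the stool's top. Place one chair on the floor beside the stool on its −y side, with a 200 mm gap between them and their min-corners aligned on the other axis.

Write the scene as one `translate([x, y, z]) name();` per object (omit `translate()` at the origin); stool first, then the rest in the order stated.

stool();
translate([97, 74, 405]) spool();
translate([0, -663, 0]) chair();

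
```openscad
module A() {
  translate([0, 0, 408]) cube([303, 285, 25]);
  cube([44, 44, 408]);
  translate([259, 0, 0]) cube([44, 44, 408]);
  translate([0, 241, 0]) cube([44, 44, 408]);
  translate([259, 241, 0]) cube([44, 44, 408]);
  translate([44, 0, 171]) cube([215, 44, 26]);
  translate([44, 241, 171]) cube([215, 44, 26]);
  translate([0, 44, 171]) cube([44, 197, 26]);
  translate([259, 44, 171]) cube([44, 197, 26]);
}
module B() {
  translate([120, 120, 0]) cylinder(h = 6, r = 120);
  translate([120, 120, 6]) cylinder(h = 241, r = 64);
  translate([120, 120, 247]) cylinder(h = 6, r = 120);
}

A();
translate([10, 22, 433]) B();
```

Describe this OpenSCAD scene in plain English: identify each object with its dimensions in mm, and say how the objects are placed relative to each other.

A is a four-legged stool. The seat is 303×285 mm, 25 mm thick, top at z = 433 mm. It stands on four square legs, each 44×44 mm in cross-section, from z = 0 to the seat underside, each flush with a corner of the seat. Four stretchers, 44 mm wide and 26 mm tall, connect adjacent legs with their undersides at z = 171 mm, each running between the inner faces of the legs it joins and aligned with the legs' outer faces on the other axis.

B is a spool: two coaxial disc flanges of radius 120 mm and thickness 6 mm, joined by a core cylinder of radius 64 mm and height 241 mm. The lower flange rests on z = 0 and the three cylinders share a vertical axis.

The spool is on top of the stool.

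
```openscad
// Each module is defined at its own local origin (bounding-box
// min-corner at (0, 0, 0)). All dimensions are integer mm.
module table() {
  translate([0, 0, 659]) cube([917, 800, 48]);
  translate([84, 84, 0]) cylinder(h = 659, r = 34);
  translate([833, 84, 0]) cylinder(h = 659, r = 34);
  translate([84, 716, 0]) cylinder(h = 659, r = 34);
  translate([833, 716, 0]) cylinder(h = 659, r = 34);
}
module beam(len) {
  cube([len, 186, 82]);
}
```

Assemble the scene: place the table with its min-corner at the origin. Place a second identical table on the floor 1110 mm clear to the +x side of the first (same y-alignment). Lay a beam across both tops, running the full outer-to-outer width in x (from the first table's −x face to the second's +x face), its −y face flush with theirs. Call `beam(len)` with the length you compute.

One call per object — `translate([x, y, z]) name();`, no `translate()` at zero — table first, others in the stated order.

table();
translate([2027, 0, 0]) table();
translate([0, 0, 707]) beam(2944);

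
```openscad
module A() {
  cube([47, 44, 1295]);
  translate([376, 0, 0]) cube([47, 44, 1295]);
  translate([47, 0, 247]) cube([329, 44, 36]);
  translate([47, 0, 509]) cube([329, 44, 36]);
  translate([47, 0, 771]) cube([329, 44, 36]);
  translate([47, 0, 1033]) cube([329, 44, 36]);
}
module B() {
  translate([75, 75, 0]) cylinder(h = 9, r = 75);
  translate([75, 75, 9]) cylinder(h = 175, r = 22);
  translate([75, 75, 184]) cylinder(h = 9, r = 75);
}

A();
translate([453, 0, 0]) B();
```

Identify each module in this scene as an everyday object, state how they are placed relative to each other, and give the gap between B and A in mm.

The spool's nearest face is 30 mm from the ladder's +x face.

A is a ladder. B is a spool. The spool is on the floor beside the ladder on its +x side. The gap between the spool and the ladder is 30 mm.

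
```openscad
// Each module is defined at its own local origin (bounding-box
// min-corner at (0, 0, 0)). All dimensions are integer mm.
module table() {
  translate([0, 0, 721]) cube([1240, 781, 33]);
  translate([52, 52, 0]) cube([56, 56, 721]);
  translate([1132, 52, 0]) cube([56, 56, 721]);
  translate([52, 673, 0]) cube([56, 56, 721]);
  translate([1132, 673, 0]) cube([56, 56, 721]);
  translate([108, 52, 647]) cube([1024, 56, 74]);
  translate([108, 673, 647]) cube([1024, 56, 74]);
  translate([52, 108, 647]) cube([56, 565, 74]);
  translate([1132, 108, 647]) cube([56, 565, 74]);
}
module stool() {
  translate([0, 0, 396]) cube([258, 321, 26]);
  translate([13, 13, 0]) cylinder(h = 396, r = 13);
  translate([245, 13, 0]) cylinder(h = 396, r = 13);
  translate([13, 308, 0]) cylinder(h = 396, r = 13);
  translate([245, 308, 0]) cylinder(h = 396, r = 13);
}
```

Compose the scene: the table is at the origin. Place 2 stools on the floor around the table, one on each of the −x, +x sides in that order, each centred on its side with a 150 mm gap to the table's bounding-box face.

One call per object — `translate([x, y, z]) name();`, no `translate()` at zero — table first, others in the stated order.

table();
translate([-408, 230, 0]) stool();
translate([1390, 230, 0]) stool();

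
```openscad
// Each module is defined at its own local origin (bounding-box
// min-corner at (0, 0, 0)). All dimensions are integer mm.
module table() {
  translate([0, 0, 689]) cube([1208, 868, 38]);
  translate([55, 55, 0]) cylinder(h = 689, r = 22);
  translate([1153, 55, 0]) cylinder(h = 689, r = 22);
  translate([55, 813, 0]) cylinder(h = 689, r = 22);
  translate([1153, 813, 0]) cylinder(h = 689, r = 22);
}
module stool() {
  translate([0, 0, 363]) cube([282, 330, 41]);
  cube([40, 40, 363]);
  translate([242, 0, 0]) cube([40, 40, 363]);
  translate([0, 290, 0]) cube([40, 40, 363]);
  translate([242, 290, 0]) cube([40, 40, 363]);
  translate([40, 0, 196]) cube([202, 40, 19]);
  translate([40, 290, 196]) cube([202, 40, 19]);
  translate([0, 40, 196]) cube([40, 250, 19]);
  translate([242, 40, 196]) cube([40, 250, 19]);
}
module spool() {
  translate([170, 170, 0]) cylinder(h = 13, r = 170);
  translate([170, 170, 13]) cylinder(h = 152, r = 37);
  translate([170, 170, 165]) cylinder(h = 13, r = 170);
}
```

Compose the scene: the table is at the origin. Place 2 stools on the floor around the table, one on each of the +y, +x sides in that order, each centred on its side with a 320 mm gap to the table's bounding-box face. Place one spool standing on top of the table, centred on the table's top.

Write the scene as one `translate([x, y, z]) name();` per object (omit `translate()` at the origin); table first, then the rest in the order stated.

table();
translate([463, 1188, 0]) stool();
translate([1528, 269, 0]) stool();
translate([434, 264, 727]) spool();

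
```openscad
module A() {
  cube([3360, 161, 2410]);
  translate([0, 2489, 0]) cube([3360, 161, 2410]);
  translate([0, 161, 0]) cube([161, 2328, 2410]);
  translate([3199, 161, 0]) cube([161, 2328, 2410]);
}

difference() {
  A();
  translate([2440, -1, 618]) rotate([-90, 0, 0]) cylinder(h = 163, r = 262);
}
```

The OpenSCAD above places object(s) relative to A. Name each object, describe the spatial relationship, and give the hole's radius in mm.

The subtracted cylinder has r = 262 mm.

A is a house frame. The house frame has a circular hole through its front wall. The hole's radius is 262 mm.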